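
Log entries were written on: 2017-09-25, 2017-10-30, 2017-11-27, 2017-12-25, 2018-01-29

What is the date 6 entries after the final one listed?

These are Mondays with 35, 28, 28, 35-day gaps.
Each is the final Monday of its month — 2017-10-30 is past the 28th, so '4th Monday' doesn't fit.
February 2018 ends with Monday 2018-02-26.
March 2018 ends with Monday 2018-03-26.
April 2018 ends with Monday 2018-04-30.
May 2018 ends with Monday 2018-05-28.
Last Monday of June 2018: 2018-06-25.
Last Monday of July 2018: 2018-07-30.

2018-07-30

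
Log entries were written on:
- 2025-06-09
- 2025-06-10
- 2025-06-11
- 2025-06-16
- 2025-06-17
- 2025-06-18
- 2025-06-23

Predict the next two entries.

2025-06-24, 2025-06-25

The gap pattern 1, 1, 5, 1, 1, 5 repeats every 3 events.
These are the Mondays, Tuesdays and Wednesdays of each week.
Next Tuesday: 2025-06-24.
Next Wednesday: 2025-06-25.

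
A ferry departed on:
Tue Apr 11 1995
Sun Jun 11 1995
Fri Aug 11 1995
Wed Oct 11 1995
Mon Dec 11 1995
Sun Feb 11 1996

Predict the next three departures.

The day-of-month is always 11 (61, 61, 61, 61, 62 days between events).
So this recurs on the 11th of every 2 months.
April 1996: Thu Apr 11 1996.
Next: June 1996 → Tue Jun 11 1996.
Next: August 1996 → Sun Aug 11 1996.

Thu Apr 11 1996, Tue Jun 11 1996, Sun Aug 11 1996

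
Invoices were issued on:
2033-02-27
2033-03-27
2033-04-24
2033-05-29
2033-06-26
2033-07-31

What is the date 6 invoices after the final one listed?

2034-01-29

Every date is a Sunday; gaps 28, 28, 35, 28, 35 days.
Each is the last Sunday of its month (at least one falls on the 29th or later, ruling out '4th Sunday').
August 2033 ends with Sunday 2033-08-28.
September 2033 ends with Sunday 2033-09-25.
Last Sunday of October 2033: 2033-10-30.
Last Sunday of November 2033: 2033-11-27.
December 2033 ends with Sunday 2033-12-25.
Last Sunday of January 2034: 2034-01-29.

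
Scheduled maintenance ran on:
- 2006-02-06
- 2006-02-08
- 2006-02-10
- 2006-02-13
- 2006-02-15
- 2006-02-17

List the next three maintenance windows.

The gap pattern 2, 2, 3, 2, 2 repeats every 3 events.
These are the Mondays, Wednesdays and Fridays of each week.
The following Monday is 2006-02-20.
The following Wednesday is 2006-02-22.
The following Friday is 2006-02-24.

2006-02-20, 2006-02-22, 2006-02-24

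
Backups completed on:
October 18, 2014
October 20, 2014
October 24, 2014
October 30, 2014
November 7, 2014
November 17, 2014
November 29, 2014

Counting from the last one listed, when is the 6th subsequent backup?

March 23, 2015

Gaps: 2, 4, 6, 8, 10, 12 days — each gap is 2 larger than the previous one.
Next gap: 14 days. November 29, 2014 + 14 days = December 13, 2014.
Next gap: 16 days. December 13, 2014 + 16 days = December 29, 2014.
Next gap: 18 days. December 29, 2014 + 18 days = January 16, 2015.
Next gap: 20 days. January 16, 2015 + 20 days = February 5, 2015.
Next gap: 22 days. February 5, 2015 + 22 days = February 27, 2015.
Next gap: 24 days. February 27, 2015 + 24 days = March 23, 2015.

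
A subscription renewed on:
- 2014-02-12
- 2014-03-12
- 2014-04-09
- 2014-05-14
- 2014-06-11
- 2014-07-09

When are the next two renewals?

All dates are Wednesdays, 28, 28, 35, 28, 28 days apart.
Specifically, the 2nd Wednesday of each month.
2nd Wednesday of August 2014: 2014-08-13.
September 2014 — 2nd Wednesday is 2014-09-10.

2014-08-13, 2014-09-10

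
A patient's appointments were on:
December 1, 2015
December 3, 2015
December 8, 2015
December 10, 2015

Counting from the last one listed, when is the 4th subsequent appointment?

Gaps: 2, 5, 2 days — not constant, but cyclic with period 2.
The events fall on every Tuesday and Thursday.
The following Tuesday is December 15, 2015.
Next Thursday: December 17, 2015.
Next Tuesday: December 22, 2015.
The following Thursday is December 24, 2015.

December 24, 2015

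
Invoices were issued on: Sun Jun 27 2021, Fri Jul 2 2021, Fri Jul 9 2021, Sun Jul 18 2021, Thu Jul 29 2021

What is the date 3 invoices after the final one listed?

Sun Sep 12 2021

Intervals are 5, 7, 9, 11 days — an arithmetic progression with common difference 2.
Next gap: 13 days. Thu Jul 29 2021 + 13 days = Wed Aug 11 2021.
Next gap: 15 days. Wed Aug 11 2021 + 15 days = Thu Aug 26 2021.
Next gap: 17 days. Thu Aug 26 2021 + 17 days = Sun Sep 12 2021.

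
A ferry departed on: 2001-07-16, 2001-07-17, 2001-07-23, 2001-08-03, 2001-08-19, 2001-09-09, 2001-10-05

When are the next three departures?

2001-11-05, 2001-12-11, 2002-01-21

Intervals are 1, 6, 11, 16, 21, 26 days — an arithmetic progression with common difference 5.
Next gap: 31 days. 2001-10-05 + 31 days = 2001-11-05.
Next gap: 36 days. 2001-11-05 + 36 days = 2001-12-11.
Next gap: 41 days. 2001-12-11 + 41 days = 2002-01-21.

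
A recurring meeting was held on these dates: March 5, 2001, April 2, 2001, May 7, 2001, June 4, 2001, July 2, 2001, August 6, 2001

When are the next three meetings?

These are Mondays at 28- or 35-day spacing (28, 35, 28, 28, 35).
The pattern: 1st Monday of the month.
1st Monday of September 2001: September 3, 2001.
1st Monday of October 2001: October 1, 2001.
November 2001 — 1st Monday is November 5, 2001.

September 3, 2001; October 1, 2001; November 5, 2001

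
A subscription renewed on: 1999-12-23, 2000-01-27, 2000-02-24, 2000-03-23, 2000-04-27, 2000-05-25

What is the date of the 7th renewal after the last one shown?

These are Thursdays at 28- or 35-day spacing (35, 28, 28, 35, 28).
The pattern: 4th Thursday of the month.
June 2000 — 4th Thursday is 2000-06-22.
4th Thursday of July 2000: 2000-07-27.
August 2000 — 4th Thursday is 2000-08-24.
September 2000 — 4th Thursday is 2000-09-28.
October 2000 — 4th Thursday is 2000-10-26.
November 2000 — 4th Thursday is 2000-11-23.
December 2000 — 4th Thursday is 2000-12-28.

2000-12-28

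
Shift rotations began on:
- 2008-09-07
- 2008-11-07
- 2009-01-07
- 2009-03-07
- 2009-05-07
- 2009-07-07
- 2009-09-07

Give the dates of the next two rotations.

The day-of-month is always 7 (61, 61, 59, 61, 61, 62 days between events).
So this recurs on the 7th of every 2 months.
Next: November 2009 → 2009-11-07.
Next: January 2010 → 2010-01-07.

2009-11-07, 2010-01-07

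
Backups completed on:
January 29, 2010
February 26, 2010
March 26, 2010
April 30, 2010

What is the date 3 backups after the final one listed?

Every date is a Friday; gaps 28, 28, 35 days.
Each is the last Friday of its month (at least one falls on the 29th or later, ruling out '4th Friday').
Last Friday of May 2010: May 28, 2010.
Last Friday of June 2010: June 25, 2010.
July 2010 ends with Friday July 30, 2010.

July 30, 2010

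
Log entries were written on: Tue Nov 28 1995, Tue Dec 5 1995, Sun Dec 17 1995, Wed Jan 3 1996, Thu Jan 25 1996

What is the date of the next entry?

Gaps: 7, 12, 17, 22 days — each gap is 5 larger than the previous one.
Next gap: 27 days. Thu Jan 25 1996 + 27 days = Wed Feb 21 1996.

Wed Feb 21 1996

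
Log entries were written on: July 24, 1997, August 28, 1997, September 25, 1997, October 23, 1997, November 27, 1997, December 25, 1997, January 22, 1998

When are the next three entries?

Gaps: 35, 28, 28, 35, 28, 28 days — a mix of 28 and 35. Every date is a Thursday.
Each is the 4th Thursday of its month.
February 1998 — 4th Thursday is February 26, 1998.
March 1998 — 4th Thursday is March 26, 1998.
4th Thursday of April 1998: April 23, 1998.

February 26, 1998; March 26, 1998; April 23, 1998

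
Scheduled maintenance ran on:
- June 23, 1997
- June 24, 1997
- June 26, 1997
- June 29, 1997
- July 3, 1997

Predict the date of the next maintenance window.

July 8, 1997

Intervals are 1, 2, 3, 4 days — an arithmetic progression with common difference 1.
Next gap: 5 days. July 3, 1997 + 5 days = July 8, 1997.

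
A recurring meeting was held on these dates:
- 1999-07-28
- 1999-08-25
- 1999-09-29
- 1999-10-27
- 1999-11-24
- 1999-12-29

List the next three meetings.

These are Wednesdays with 28, 35, 28, 28, 35-day gaps.
Each is the final Wednesday of its month — 1999-09-29 is past the 28th, so '4th Wednesday' doesn't fit.
Last Wednesday of January 2000: 2000-01-26.
February 2000 ends with Wednesday 2000-02-23.
Last Wednesday of March 2000: 2000-03-29.

2000-01-26, 2000-02-23, 2000-03-29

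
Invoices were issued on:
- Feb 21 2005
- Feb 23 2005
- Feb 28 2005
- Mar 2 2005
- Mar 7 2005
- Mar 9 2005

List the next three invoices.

Mar 14 2005, Mar 16 2005, Mar 21 2005

The gap pattern 2, 5, 2, 5, 2 repeats every 2 events.
These are the Mondays and Wednesdays of each week.
Next Monday: Mar 14 2005.
The following Wednesday is Mar 16 2005.
The following Monday is Mar 21 2005.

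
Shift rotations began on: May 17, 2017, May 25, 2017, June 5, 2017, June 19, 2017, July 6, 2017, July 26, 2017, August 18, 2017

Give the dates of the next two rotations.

September 13, 2017; October 12, 2017

The spacing grows by 3 each time: 8, 11, 14, 17, 20, 23 days.
Next gap: 26 days. August 18, 2017 + 26 days = September 13, 2017.
Next gap: 29 days. September 13, 2017 + 29 days = October 12, 2017.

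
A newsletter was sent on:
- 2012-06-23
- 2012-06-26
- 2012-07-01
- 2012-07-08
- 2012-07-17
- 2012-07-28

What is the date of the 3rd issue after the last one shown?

2012-09-11

Gaps: 3, 5, 7, 9, 11 days — each gap is 2 larger than the previous one.
Next gap: 13 days. 2012-07-28 + 13 days = 2012-08-10.
Next gap: 15 days. 2012-08-10 + 15 days = 2012-08-25.
Next gap: 17 days. 2012-08-25 + 17 days = 2012-09-11.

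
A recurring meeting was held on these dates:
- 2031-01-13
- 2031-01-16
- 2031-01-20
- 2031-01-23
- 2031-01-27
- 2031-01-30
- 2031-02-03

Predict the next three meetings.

2031-02-06, 2031-02-10, 2031-02-13

The gap pattern 3, 4, 3, 4, 3, 4 repeats every 2 events.
These are the Mondays and Thursdays of each week.
Next Thursday: 2031-02-06.
Next Monday: 2031-02-10.
The following Thursday is 2031-02-13.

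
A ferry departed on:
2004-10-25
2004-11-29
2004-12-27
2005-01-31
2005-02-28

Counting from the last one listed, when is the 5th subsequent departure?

2005-07-25

These are Mondays with 35, 28, 35, 28-day gaps.
Each is the final Monday of its month — 2004-11-29 is past the 28th, so '4th Monday' doesn't fit.
Last Monday of March 2005: 2005-03-28.
April 2005 ends with Monday 2005-04-25.
May 2005 ends with Monday 2005-05-30.
June 2005 ends with Monday 2005-06-27.
July 2005 ends with Monday 2005-07-25.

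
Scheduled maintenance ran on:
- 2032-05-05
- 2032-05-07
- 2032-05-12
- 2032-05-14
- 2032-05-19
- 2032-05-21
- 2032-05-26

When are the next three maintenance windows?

2032-05-28, 2032-06-02, 2032-06-04

Every event lands on a Wednesday or Friday (gaps cycle 2, 5, 2, 5, 2, 5).
So the schedule is: every Wednesday and Friday.
Next Friday: 2032-05-28.
Next Wednesday: 2032-06-02.
The following Friday is 2032-06-04.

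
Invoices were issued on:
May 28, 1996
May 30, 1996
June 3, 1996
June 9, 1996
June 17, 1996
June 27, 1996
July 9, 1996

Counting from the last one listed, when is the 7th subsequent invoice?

November 26, 1996

The spacing grows by 2 each time: 2, 4, 6, 8, 10, 12 days.
Next gap: 14 days. July 9, 1996 + 14 days = July 23, 1996.
Next gap: 16 days. July 23, 1996 + 16 days = August 8, 1996.
Next gap: 18 days. August 8, 1996 + 18 days = August 26, 1996.
Next gap: 20 days. August 26, 1996 + 20 days = September 15, 1996.
Next gap: 22 days. September 15, 1996 + 22 days = October 7, 1996.
Next gap: 24 days. October 7, 1996 + 24 days = October 31, 1996.
Next gap: 26 days. October 31, 1996 + 26 days = November 26, 1996.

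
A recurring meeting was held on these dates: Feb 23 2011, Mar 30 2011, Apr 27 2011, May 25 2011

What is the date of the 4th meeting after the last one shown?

Every date is a Wednesday; gaps 35, 28, 28 days.
Each is the last Wednesday of its month (at least one falls on the 29th or later, ruling out '4th Wednesday').
Last Wednesday of June 2011: Jun 29 2011.
Last Wednesday of July 2011: Jul 27 2011.
Last Wednesday of August 2011: Aug 31 2011.
Last Wednesday of September 2011: Sep 28 2011.

Sep 28 2011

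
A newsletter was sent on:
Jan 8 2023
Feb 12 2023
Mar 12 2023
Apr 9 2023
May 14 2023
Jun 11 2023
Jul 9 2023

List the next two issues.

These are Sundays at 28- or 35-day spacing (35, 28, 28, 35, 28, 28).
The pattern: 2nd Sunday of the month.
2nd Sunday of August 2023: Aug 13 2023.
September 2023 — 2nd Sunday is Sep 10 2023.

Aug 13 2023, Sep 10 2023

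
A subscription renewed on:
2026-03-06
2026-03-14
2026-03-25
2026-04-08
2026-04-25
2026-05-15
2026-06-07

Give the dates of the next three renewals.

2026-07-03, 2026-08-01, 2026-09-02

Gaps: 8, 11, 14, 17, 20, 23 days — each gap is 3 larger than the previous one.
Next gap: 26 days. 2026-06-07 + 26 days = 2026-07-03.
Next gap: 29 days. 2026-07-03 + 29 days = 2026-08-01.
Next gap: 32 days. 2026-08-01 + 32 days = 2026-09-02.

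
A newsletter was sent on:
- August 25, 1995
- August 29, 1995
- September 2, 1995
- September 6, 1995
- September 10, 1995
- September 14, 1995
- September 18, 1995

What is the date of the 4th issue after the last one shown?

Every event comes 4 days after the last (4, 4, 4, 4, 4, 4).
September 18, 1995 + 4 days = September 22, 1995.
September 22, 1995 + 4 days = September 26, 1995.
September 26, 1995 + 4 days = September 30, 1995.
September 30, 1995 + 4 days = October 4, 1995.

October 4, 1995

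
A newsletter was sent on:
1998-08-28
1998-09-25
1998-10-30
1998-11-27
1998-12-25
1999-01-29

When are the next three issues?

These are Fridays with 28, 35, 28, 28, 35-day gaps.
Each is the final Friday of its month — 1998-10-30 is past the 28th, so '4th Friday' doesn't fit.
February 1999 ends with Friday 1999-02-26.
Last Friday of March 1999: 1999-03-26.
Last Friday of April 1999: 1999-04-30.

1999-02-26, 1999-03-26, 1999-04-30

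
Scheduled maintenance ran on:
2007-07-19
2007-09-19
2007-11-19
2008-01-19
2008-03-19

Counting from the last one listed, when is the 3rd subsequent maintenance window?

2008-09-19

Each date is the 19th; the gaps (62, 61, 61, 60) track the month lengths.
The rule is the 19th of every 2 months.
May 2008: 2008-05-19.
July 2008: 2008-07-19.
September 2008: 2008-09-19.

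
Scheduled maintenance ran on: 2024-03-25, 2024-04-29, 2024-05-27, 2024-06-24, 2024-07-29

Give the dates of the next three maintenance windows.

Every date is a Monday; gaps 35, 28, 28, 35 days.
Each is the last Monday of its month (at least one falls on the 29th or later, ruling out '4th Monday').
August 2024 ends with Monday 2024-08-26.
Last Monday of September 2024: 2024-09-30.
October 2024 ends with Monday 2024-10-28.

2024-08-26, 2024-09-30, 2024-10-28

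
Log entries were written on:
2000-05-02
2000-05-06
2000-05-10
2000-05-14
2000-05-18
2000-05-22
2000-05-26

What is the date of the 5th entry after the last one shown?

2000-06-15

Gaps between consecutive events: 4, 4, 4, 4, 4, 4 days — a constant 4-day interval.
2000-05-26 + 4 days = 2000-05-30.
2000-05-30 + 4 days = 2000-06-03.
2000-06-03 + 4 days = 2000-06-07.
2000-06-07 + 4 days = 2000-06-11.
2000-06-11 + 4 days = 2000-06-15.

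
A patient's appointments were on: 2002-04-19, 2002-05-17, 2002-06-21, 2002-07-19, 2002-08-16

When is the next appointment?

2002-09-20

These are Fridays at 28- or 35-day spacing (28, 35, 28, 28).
The pattern: 3rd Friday of the month.
3rd Friday of September 2002: 2002-09-20.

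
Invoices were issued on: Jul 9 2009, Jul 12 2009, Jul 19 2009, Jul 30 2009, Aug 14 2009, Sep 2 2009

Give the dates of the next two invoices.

Sep 25 2009, Oct 22 2009

Intervals are 3, 7, 11, 15, 19 days — an arithmetic progression with common difference 4.
Next gap: 23 days. Sep 2 2009 + 23 days = Sep 25 2009.
Next gap: 27 days. Sep 25 2009 + 27 days = Oct 22 2009.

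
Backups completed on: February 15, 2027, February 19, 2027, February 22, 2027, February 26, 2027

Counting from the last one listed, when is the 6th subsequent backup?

March 19, 2027

The gap pattern 4, 3, 4 repeats every 2 events.
These are the Mondays and Fridays of each week.
The following Monday is March 1, 2027.
Next Friday: March 5, 2027.
The following Monday is March 8, 2027.
Next Friday: March 12, 2027.
Next Monday: March 15, 2027.
The following Friday is March 19, 2027.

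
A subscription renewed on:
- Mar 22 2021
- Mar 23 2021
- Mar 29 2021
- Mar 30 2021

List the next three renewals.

Apr 5 2021, Apr 6 2021, Apr 12 2021

Gaps: 1, 6, 1 days — not constant, but cyclic with period 2.
The events fall on every Monday and Tuesday.
Next Monday: Apr 5 2021.
Next Tuesday: Apr 6 2021.
The following Monday is Apr 12 2021.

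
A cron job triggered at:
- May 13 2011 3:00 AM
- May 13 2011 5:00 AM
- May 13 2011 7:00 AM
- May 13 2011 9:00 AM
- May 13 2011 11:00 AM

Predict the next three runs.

Spacing: 2, 2, 2, 2 h — constant 2 h.
May 13 2011 11:00 AM + 2 h = May 13 2011 1:00 PM.
May 13 2011 1:00 PM + 2 h = May 13 2011 3:00 PM.
May 13 2011 3:00 PM + 2 h = May 13 2011 5:00 PM.

May 13 2011 1:00 PM, May 13 2011 3:00 PM, May 13 2011 5:00 PM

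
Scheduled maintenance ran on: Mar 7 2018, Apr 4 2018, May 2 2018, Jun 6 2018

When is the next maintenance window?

These are Wednesdays at 28- or 35-day spacing (28, 28, 35).
The pattern: 1st Wednesday of the month.
July 2018 — 1st Wednesday is Jul 4 2018.

Jul 4 2018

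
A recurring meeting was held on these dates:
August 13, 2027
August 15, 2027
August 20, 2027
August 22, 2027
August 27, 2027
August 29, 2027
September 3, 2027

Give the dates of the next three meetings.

September 5, 2027; September 10, 2027; September 12, 2027

The gap pattern 2, 5, 2, 5, 2, 5 repeats every 2 events.
These are the Fridays and Sundays of each week.
Next Sunday: September 5, 2027.
The following Friday is September 10, 2027.
Next Sunday: September 12, 2027.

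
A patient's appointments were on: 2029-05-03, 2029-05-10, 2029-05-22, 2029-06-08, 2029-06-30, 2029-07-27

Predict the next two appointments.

Gaps: 7, 12, 17, 22, 27 days — each gap is 5 larger than the previous one.
Next gap: 32 days. 2029-07-27 + 32 days = 2029-08-28.
Next gap: 37 days. 2029-08-28 + 37 days = 2029-10-04.

2029-08-28, 2029-10-04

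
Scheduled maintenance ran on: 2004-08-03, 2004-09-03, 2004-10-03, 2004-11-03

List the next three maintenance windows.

2004-12-03, 2005-01-03, 2005-02-03

Gaps: 31, 30, 31 days — not constant. Every event is on the 3rd of the month.
Pattern: the 3rd of each month.
December 2004: 2004-12-03.
Next: January 2005 → 2005-01-03.
February 2005: 2005-02-03.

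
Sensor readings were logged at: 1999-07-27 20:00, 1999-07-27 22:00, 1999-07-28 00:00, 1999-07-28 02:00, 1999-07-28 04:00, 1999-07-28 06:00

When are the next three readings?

1999-07-28 08:00, 1999-07-28 10:00, 1999-07-28 12:00

Spacing: 2, 2, 2, 2, 2 h — constant 2 h.
1999-07-28 06:00 + 2 h = 1999-07-28 08:00.
1999-07-28 08:00 + 2 h = 1999-07-28 10:00.
1999-07-28 10:00 + 2 h = 1999-07-28 12:00.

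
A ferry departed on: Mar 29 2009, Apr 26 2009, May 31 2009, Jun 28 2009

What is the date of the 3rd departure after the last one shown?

These are Sundays with 28, 35, 28-day gaps.
Each is the final Sunday of its month — Mar 29 2009 is past the 28th, so '4th Sunday' doesn't fit.
Last Sunday of July 2009: Jul 26 2009.
August 2009 ends with Sunday Aug 30 2009.
Last Sunday of September 2009: Sep 27 2009.

Sep 27 2009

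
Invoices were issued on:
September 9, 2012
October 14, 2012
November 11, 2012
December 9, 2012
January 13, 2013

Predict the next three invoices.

February 10, 2013; March 10, 2013; April 14, 2013

These are Sundays at 28- or 35-day spacing (35, 28, 28, 35).
The pattern: 2nd Sunday of the month.
February 2013 — 2nd Sunday is February 10, 2013.
2nd Sunday of March 2013: March 10, 2013.
April 2013 — 2nd Sunday is April 14, 2013.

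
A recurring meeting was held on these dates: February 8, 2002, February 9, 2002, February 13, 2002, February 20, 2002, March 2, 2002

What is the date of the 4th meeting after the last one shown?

May 11, 2002

Gaps: 1, 4, 7, 10 days — each gap is 3 larger than the previous one.
Next gap: 13 days. March 2, 2002 + 13 days = March 15, 2002.
Next gap: 16 days. March 15, 2002 + 16 days = March 31, 2002.
Next gap: 19 days. March 31, 2002 + 19 days = April 19, 2002.
Next gap: 22 days. April 19, 2002 + 22 days = May 11, 2002.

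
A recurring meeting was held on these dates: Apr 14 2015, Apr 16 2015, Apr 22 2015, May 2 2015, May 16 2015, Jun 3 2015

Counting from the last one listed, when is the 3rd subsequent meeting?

Gaps: 2, 6, 10, 14, 18 days — each gap is 4 larger than the previous one.
Next gap: 22 days. Jun 3 2015 + 22 days = Jun 25 2015.
Next gap: 26 days. Jun 25 2015 + 26 days = Jul 21 2015.
Next gap: 30 days. Jul 21 2015 + 30 days = Aug 20 2015.

Aug 20 2015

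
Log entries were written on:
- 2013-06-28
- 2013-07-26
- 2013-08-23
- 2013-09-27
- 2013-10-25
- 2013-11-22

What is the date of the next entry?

2013-12-27

Gaps: 28, 28, 35, 28, 28 days — a mix of 28 and 35. Every date is a Friday.
Each is the 4th Friday of its month.
December 2013 — 4th Friday is 2013-12-27.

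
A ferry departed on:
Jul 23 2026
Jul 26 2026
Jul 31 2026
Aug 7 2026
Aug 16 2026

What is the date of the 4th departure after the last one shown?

Oct 11 2026

Gaps: 3, 5, 7, 9 days — each gap is 2 larger than the previous one.
Next gap: 11 days. Aug 16 2026 + 11 days = Aug 27 2026.
Next gap: 13 days. Aug 27 2026 + 13 days = Sep 9 2026.
Next gap: 15 days. Sep 9 2026 + 15 days = Sep 24 2026.
Next gap: 17 days. Sep 24 2026 + 17 days = Oct 11 2026.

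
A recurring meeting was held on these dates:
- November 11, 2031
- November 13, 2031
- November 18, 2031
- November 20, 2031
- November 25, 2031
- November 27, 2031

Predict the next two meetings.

The gap pattern 2, 5, 2, 5, 2 repeats every 2 events.
These are the Tuesdays and Thursdays of each week.
The following Tuesday is December 2, 2031.
Next Thursday: December 4, 2031.

December 2, 2031; December 4, 2031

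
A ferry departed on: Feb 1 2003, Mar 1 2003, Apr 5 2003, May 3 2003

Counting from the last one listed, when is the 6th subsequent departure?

Nov 1 2003

All dates are Saturdays, 28, 35, 28 days apart.
Specifically, the 1st Saturday of each month.
1st Saturday of June 2003: Jun 7 2003.
1st Saturday of July 2003: Jul 5 2003.
1st Saturday of August 2003: Aug 2 2003.
1st Saturday of September 2003: Sep 6 2003.
1st Saturday of October 2003: Oct 4 2003.
November 2003 — 1st Saturday is Nov 1 2003.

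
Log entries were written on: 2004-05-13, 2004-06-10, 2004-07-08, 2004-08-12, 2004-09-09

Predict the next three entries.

2004-10-14, 2004-11-11, 2004-12-09

All dates are Thursdays, 28, 28, 35, 28 days apart.
Specifically, the 2nd Thursday of each month.
2nd Thursday of October 2004: 2004-10-14.
2nd Thursday of November 2004: 2004-11-11.
2nd Thursday of December 2004: 2004-12-09.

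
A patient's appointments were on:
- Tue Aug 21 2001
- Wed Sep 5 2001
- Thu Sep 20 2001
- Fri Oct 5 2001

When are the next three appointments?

Every event comes 15 days after the last (15, 15, 15).
Fri Oct 5 2001 + 15 days = Sat Oct 20 2001.
Sat Oct 20 2001 + 15 days = Sun Nov 4 2001.
Sun Nov 4 2001 + 15 days = Mon Nov 19 2001.

Sat Oct 20 2001, Sun Nov 4 2001, Mon Nov 19 2001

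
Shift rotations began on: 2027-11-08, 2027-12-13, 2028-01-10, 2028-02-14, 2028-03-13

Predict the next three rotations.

All dates are Mondays, 35, 28, 35, 28 days apart.
Specifically, the 2nd Monday of each month.
2nd Monday of April 2028: 2028-04-10.
2nd Monday of May 2028: 2028-05-08.
2nd Monday of June 2028: 2028-06-12.

2028-04-10, 2028-05-08, 2028-06-12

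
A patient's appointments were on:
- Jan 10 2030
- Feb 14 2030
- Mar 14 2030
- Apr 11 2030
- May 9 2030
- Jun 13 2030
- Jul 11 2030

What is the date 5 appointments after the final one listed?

These are Thursdays at 28- or 35-day spacing (35, 28, 28, 28, 35, 28).
The pattern: 2nd Thursday of the month.
August 2030 — 2nd Thursday is Aug 8 2030.
2nd Thursday of September 2030: Sep 12 2030.
2nd Thursday of October 2030: Oct 10 2030.
2nd Thursday of November 2030: Nov 14 2030.
2nd Thursday of December 2030: Dec 12 2030.

Dec 12 2030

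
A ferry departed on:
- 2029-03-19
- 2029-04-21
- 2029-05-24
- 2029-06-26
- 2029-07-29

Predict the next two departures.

2029-08-31, 2029-10-03

Every event comes 33 days after the last (33, 33, 33, 33).
2029-07-29 + 33 days = 2029-08-31.
2029-08-31 + 33 days = 2029-10-03.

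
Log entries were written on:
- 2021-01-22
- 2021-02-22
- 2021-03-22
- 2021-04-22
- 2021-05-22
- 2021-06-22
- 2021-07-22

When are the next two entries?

2021-08-22, 2021-09-22

Gaps: 31, 28, 31, 30, 31, 30 days — not constant. Every event is on the 22nd of the month.
Pattern: the 22nd of each month.
August 2021: 2021-08-22.
September 2021: 2021-09-22.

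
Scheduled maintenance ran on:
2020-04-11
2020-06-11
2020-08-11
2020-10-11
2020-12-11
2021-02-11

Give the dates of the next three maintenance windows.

2021-04-11, 2021-06-11, 2021-08-11

Gaps: 61, 61, 61, 61, 62 days — not constant. Every event is on the 11th of the month.
Pattern: the 11th of every 2 months.
April 2021: 2021-04-11.
Next: June 2021 → 2021-06-11.
Next: August 2021 → 2021-08-11.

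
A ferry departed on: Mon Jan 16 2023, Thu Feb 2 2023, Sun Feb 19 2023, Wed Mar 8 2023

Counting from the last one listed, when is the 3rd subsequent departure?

Fri Apr 28 2023

Gaps between consecutive events: 17, 17, 17 days — a constant 17-day interval.
Wed Mar 8 2023 + 17 days = Sat Mar 25 2023.
Sat Mar 25 2023 + 17 days = Tue Apr 11 2023.
Tue Apr 11 2023 + 17 days = Fri Apr 28 2023.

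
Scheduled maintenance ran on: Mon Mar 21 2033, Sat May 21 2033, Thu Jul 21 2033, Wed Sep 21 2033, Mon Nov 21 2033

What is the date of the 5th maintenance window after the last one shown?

Each date is the 21st; the gaps (61, 61, 62, 61) track the month lengths.
The rule is the 21st of every 2 months.
January 2034: Sat Jan 21 2034.
March 2034: Tue Mar 21 2034.
Next: May 2034 → Sun May 21 2034.
July 2034: Fri Jul 21 2034.
September 2034: Thu Sep 21 2034.

Thu Sep 21 2034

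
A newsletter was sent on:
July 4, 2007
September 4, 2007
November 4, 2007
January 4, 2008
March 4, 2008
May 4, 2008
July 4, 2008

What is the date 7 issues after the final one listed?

September 4, 2009

Gaps: 62, 61, 61, 60, 61, 61 days — not constant. Every event is on the 4th of the month.
Pattern: the 4th of every 2 months.
Next: September 2008 → September 4, 2008.
Next: November 2008 → November 4, 2008.
Next: January 2009 → January 4, 2009.
Next: March 2009 → March 4, 2009.
Next: May 2009 → May 4, 2009.
Next: July 2009 → July 4, 2009.
Next: September 2009 → September 4, 2009.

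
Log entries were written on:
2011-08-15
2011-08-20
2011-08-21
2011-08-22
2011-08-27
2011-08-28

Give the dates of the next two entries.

Every event lands on a Monday or Saturday or Sunday (gaps cycle 5, 1, 1, 5, 1).
So the schedule is: every Monday, Saturday and Sunday.
Next Monday: 2011-08-29.
The following Saturday is 2011-09-03.

2011-08-29, 2011-09-03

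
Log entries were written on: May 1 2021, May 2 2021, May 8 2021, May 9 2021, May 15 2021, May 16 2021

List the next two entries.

Every event lands on a Saturday or Sunday (gaps cycle 1, 6, 1, 6, 1).
So the schedule is: every Saturday and Sunday.
Next Saturday: May 22 2021.
The following Sunday is May 23 2021.

May 22 2021, May 23 2021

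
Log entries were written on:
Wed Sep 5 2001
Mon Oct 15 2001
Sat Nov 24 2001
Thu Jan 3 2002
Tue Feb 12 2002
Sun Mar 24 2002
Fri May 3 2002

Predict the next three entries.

Wed Jun 12 2002, Mon Jul 22 2002, Sat Aug 31 2002

Every event comes 40 days after the last (40, 40, 40, 40, 40, 40).
Fri May 3 2002 + 40 days = Wed Jun 12 2002.
Wed Jun 12 2002 + 40 days = Mon Jul 22 2002.
Mon Jul 22 2002 + 40 days = Sat Aug 31 2002.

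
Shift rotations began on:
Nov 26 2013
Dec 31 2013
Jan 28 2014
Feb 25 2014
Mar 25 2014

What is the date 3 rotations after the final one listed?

Jun 24 2014

All Tuesdays; the gaps (35, 28, 28, 28) vary with month length.
This is the last Tuesday of each month.
April 2014 ends with Tuesday Apr 29 2014.
May 2014 ends with Tuesday May 27 2014.
June 2014 ends with Tuesday Jun 24 2014.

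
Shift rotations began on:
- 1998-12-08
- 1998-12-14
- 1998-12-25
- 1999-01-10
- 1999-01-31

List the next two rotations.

1999-02-26, 1999-03-29

Intervals are 6, 11, 16, 21 days — an arithmetic progression with common difference 5.
Next gap: 26 days. 1999-01-31 + 26 days = 1999-02-26.
Next gap: 31 days. 1999-02-26 + 31 days = 1999-03-29.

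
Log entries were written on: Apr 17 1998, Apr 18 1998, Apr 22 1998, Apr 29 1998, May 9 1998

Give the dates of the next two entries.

Gaps: 1, 4, 7, 10 days — each gap is 3 larger than the previous one.
Next gap: 13 days. May 9 1998 + 13 days = May 22 1998.
Next gap: 16 days. May 22 1998 + 16 days = Jun 7 1998.

May 22 1998, Jun 7 1998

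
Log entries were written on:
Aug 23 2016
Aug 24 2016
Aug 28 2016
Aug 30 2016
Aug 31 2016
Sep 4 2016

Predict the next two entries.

Sep 6 2016, Sep 7 2016

Gaps: 1, 4, 2, 1, 4 days — not constant, but cyclic with period 3.
The events fall on every Tuesday, Wednesday and Sunday.
Next Tuesday: Sep 6 2016.
The following Wednesday is Sep 7 2016.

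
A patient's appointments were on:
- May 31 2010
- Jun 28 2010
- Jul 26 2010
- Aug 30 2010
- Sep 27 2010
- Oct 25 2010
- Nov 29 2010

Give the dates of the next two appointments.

Dec 27 2010, Jan 31 2011

Every date is a Monday; gaps 28, 28, 35, 28, 28, 35 days.
Each is the last Monday of its month (at least one falls on the 29th or later, ruling out '4th Monday').
December 2010 ends with Monday Dec 27 2010.
Last Monday of January 2011: Jan 31 2011.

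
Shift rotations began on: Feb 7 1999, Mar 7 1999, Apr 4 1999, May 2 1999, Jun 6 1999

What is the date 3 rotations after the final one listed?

Sep 5 1999

Gaps: 28, 28, 28, 35 days — a mix of 28 and 35. Every date is a Sunday.
Each is the 1st Sunday of its month.
July 1999 — 1st Sunday is Jul 4 1999.
August 1999 — 1st Sunday is Aug 1 1999.
September 1999 — 1st Sunday is Sep 5 1999.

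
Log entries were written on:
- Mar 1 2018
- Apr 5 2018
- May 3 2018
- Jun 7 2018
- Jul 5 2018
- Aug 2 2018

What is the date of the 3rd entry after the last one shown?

Nov 1 2018

These are Thursdays at 28- or 35-day spacing (35, 28, 35, 28, 28).
The pattern: 1st Thursday of the month.
1st Thursday of September 2018: Sep 6 2018.
1st Thursday of October 2018: Oct 4 2018.
1st Thursday of November 2018: Nov 1 2018.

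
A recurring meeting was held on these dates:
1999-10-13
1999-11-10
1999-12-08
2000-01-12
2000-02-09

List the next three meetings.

These are Wednesdays at 28- or 35-day spacing (28, 28, 35, 28).
The pattern: 2nd Wednesday of the month.
2nd Wednesday of March 2000: 2000-03-08.
2nd Wednesday of April 2000: 2000-04-12.
2nd Wednesday of May 2000: 2000-05-10.

2000-03-08, 2000-04-12, 2000-05-10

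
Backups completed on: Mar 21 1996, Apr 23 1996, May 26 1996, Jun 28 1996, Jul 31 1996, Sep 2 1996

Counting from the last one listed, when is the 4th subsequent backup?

Jan 12 1997

Every event comes 33 days after the last (33, 33, 33, 33, 33).
Sep 2 1996 + 33 days = Oct 5 1996.
Oct 5 1996 + 33 days = Nov 7 1996.
Nov 7 1996 + 33 days = Dec 10 1996.
Dec 10 1996 + 33 days = Jan 12 1997.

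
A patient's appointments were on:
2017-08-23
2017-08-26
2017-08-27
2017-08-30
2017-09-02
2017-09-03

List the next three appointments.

2017-09-06, 2017-09-09, 2017-09-10

Every event lands on a Wednesday or Saturday or Sunday (gaps cycle 3, 1, 3, 3, 1).
So the schedule is: every Wednesday, Saturday and Sunday.
The following Wednesday is 2017-09-06.
The following Saturday is 2017-09-09.
The following Sunday is 2017-09-10.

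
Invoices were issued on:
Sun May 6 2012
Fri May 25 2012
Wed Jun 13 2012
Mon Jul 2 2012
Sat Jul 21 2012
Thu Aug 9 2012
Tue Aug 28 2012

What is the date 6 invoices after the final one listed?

Thu Dec 20 2012

Every event comes 19 days after the last (19, 19, 19, 19, 19, 19).
Tue Aug 28 2012 + 19 days = Sun Sep 16 2012.
Sun Sep 16 2012 + 19 days = Fri Oct 5 2012.
Fri Oct 5 2012 + 19 days = Wed Oct 24 2012.
Wed Oct 24 2012 + 19 days = Mon Nov 12 2012.
Mon Nov 12 2012 + 19 days = Sat Dec 1 2012.
Sat Dec 1 2012 + 19 days = Thu Dec 20 2012.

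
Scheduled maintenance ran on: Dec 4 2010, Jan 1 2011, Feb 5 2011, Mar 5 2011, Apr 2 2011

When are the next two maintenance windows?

Gaps: 28, 35, 28, 28 days — a mix of 28 and 35. Every date is a Saturday.
Each is the 1st Saturday of its month.
May 2011 — 1st Saturday is May 7 2011.
June 2011 — 1st Saturday is Jun 4 2011.

May 7 2011, Jun 4 2011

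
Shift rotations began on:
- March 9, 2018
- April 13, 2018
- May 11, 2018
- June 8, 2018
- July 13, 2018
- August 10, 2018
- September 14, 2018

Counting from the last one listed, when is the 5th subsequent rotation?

February 8, 2019

Gaps: 35, 28, 28, 35, 28, 35 days — a mix of 28 and 35. Every date is a Friday.
Each is the 2nd Friday of its month.
October 2018 — 2nd Friday is October 12, 2018.
November 2018 — 2nd Friday is November 9, 2018.
December 2018 — 2nd Friday is December 14, 2018.
2nd Friday of January 2019: January 11, 2019.
2nd Friday of February 2019: February 8, 2019.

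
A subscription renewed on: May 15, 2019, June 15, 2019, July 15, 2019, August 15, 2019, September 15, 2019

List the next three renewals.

Each date is the 15th; the gaps (31, 30, 31, 31) track the month lengths.
The rule is the 15th of each month.
October 2019: October 15, 2019.
Next: November 2019 → November 15, 2019.
Next: December 2019 → December 15, 2019.

October 15, 2019; November 15, 2019; December 15, 2019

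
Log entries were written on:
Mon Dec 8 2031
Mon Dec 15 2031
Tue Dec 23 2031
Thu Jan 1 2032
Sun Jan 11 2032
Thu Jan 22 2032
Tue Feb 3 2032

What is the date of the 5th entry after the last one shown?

Sun Apr 18 2032

The spacing grows by 1 each time: 7, 8, 9, 10, 11, 12 days.
Next gap: 13 days. Tue Feb 3 2032 + 13 days = Mon Feb 16 2032.
Next gap: 14 days. Mon Feb 16 2032 + 14 days = Mon Mar 1 2032.
Next gap: 15 days. Mon Mar 1 2032 + 15 days = Tue Mar 16 2032.
Next gap: 16 days. Tue Mar 16 2032 + 16 days = Thu Apr 1 2032.
Next gap: 17 days. Thu Apr 1 2032 + 17 days = Sun Apr 18 2032.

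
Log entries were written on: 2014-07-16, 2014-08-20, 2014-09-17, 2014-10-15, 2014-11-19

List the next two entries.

2014-12-17, 2015-01-21

Gaps: 35, 28, 28, 35 days — a mix of 28 and 35. Every date is a Wednesday.
Each is the 3rd Wednesday of its month.
December 2014 — 3rd Wednesday is 2014-12-17.
3rd Wednesday of January 2015: 2015-01-21.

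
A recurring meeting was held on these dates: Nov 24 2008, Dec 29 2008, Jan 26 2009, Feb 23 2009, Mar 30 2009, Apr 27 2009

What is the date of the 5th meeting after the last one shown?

These are Mondays with 35, 28, 28, 35, 28-day gaps.
Each is the final Monday of its month — Dec 29 2008 is past the 28th, so '4th Monday' doesn't fit.
May 2009 ends with Monday May 25 2009.
Last Monday of June 2009: Jun 29 2009.
Last Monday of July 2009: Jul 27 2009.
Last Monday of August 2009: Aug 31 2009.
Last Monday of September 2009: Sep 28 2009.

Sep 28 2009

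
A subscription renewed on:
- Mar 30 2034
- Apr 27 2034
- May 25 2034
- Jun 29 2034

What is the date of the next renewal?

Every date is a Thursday; gaps 28, 28, 35 days.
Each is the last Thursday of its month (at least one falls on the 29th or later, ruling out '4th Thursday').
Last Thursday of July 2034: Jul 27 2034.

Jul 27 2034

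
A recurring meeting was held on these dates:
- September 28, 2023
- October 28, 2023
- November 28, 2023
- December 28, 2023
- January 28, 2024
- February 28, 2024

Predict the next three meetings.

Each date is the 28th; the gaps (30, 31, 30, 31, 31) track the month lengths.
The rule is the 28th of each month.
March 2024: March 28, 2024.
April 2024: April 28, 2024.
May 2024: May 28, 2024.

March 28, 2024; April 28, 2024; May 28, 2024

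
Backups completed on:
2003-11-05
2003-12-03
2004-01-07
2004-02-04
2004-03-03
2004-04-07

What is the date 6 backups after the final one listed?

2004-10-06

All dates are Wednesdays, 28, 35, 28, 28, 35 days apart.
Specifically, the 1st Wednesday of each month.
May 2004 — 1st Wednesday is 2004-05-05.
1st Wednesday of June 2004: 2004-06-02.
1st Wednesday of July 2004: 2004-07-07.
1st Wednesday of August 2004: 2004-08-04.
September 2004 — 1st Wednesday is 2004-09-01.
1st Wednesday of October 2004: 2004-10-06.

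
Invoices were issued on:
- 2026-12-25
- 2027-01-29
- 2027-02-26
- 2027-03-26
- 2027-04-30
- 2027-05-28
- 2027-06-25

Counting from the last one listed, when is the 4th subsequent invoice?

2027-10-29

Every date is a Friday; gaps 35, 28, 28, 35, 28, 28 days.
Each is the last Friday of its month (at least one falls on the 29th or later, ruling out '4th Friday').
July 2027 ends with Friday 2027-07-30.
August 2027 ends with Friday 2027-08-27.
Last Friday of September 2027: 2027-09-24.
Last Friday of October 2027: 2027-10-29.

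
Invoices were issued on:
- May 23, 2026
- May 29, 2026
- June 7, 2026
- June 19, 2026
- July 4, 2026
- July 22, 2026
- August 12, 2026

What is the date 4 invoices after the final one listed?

December 4, 2026

The spacing grows by 3 each time: 6, 9, 12, 15, 18, 21 days.
Next gap: 24 days. August 12, 2026 + 24 days = September 5, 2026.
Next gap: 27 days. September 5, 2026 + 27 days = October 2, 2026.
Next gap: 30 days. October 2, 2026 + 30 days = November 1, 2026.
Next gap: 33 days. November 1, 2026 + 33 days = December 4, 2026.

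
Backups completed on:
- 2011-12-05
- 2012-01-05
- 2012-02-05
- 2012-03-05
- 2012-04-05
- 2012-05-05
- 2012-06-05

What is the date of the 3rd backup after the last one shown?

2012-09-05

Gaps: 31, 31, 29, 31, 30, 31 days — not constant. Every event is on the 5th of the month.
Pattern: the 5th of each month.
Next: July 2012 → 2012-07-05.
August 2012: 2012-08-05.
Next: September 2012 → 2012-09-05.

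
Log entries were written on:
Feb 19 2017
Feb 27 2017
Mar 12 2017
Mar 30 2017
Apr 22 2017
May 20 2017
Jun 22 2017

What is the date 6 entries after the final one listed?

Apr 21 2018

The spacing grows by 5 each time: 8, 13, 18, 23, 28, 33 days.
Next gap: 38 days. Jun 22 2017 + 38 days = Jul 30 2017.
Next gap: 43 days. Jul 30 2017 + 43 days = Sep 11 2017.
Next gap: 48 days. Sep 11 2017 + 48 days = Oct 29 2017.
Next gap: 53 days. Oct 29 2017 + 53 days = Dec 21 2017.
Next gap: 58 days. Dec 21 2017 + 58 days = Feb 17 2018.
Next gap: 63 days. Feb 17 2018 + 63 days = Apr 21 2018.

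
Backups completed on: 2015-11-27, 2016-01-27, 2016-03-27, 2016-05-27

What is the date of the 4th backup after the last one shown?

2017-01-27

Gaps: 61, 60, 61 days — not constant. Every event is on the 27th of the month.
Pattern: the 27th of every 2 months.
Next: July 2016 → 2016-07-27.
Next: September 2016 → 2016-09-27.
Next: November 2016 → 2016-11-27.
Next: January 2017 → 2017-01-27.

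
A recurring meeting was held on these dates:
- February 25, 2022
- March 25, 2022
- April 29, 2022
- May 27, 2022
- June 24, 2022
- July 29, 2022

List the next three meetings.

August 26, 2022; September 30, 2022; October 28, 2022

Every date is a Friday; gaps 28, 35, 28, 28, 35 days.
Each is the last Friday of its month (at least one falls on the 29th or later, ruling out '4th Friday').
August 2022 ends with Friday August 26, 2022.
September 2022 ends with Friday September 30, 2022.
Last Friday of October 2022: October 28, 2022.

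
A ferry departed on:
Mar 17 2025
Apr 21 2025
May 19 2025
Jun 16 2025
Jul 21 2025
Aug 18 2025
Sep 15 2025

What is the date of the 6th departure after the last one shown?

Mar 16 2026

Gaps: 35, 28, 28, 35, 28, 28 days — a mix of 28 and 35. Every date is a Monday.
Each is the 3rd Monday of its month.
October 2025 — 3rd Monday is Oct 20 2025.
3rd Monday of November 2025: Nov 17 2025.
December 2025 — 3rd Monday is Dec 15 2025.
3rd Monday of January 2026: Jan 19 2026.
February 2026 — 3rd Monday is Feb 16 2026.
3rd Monday of March 2026: Mar 16 2026.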